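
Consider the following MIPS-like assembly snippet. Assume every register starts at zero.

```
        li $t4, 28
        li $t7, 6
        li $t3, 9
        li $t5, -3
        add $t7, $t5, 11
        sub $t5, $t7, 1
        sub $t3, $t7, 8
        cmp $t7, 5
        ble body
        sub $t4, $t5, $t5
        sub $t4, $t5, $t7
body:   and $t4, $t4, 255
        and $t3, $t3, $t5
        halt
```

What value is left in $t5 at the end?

7

after li $t4, 28: $t4=28
after li $t7, 6: $t7=6
after li $t3, 9: $t3=9
after li $t5, -3: $t5=-3
after add $t7, $t5, 11: $t7=(-3)+11=8
after sub $t5, $t7, 1: $t5=8-1=7
after sub $t3, $t7, 8: $t3=8-8=0
cmp $t7, 5  (cmp 8,5)
ble body: not taken
after sub $t4, $t5, $t5: $t4=7-7=0
after sub $t4, $t5, $t7: $t4=7-8=-1
after and $t4, $t4, 255: $t4=(-1)&255=255
after and $t3, $t3, $t5: $t3=0&7=0
halt.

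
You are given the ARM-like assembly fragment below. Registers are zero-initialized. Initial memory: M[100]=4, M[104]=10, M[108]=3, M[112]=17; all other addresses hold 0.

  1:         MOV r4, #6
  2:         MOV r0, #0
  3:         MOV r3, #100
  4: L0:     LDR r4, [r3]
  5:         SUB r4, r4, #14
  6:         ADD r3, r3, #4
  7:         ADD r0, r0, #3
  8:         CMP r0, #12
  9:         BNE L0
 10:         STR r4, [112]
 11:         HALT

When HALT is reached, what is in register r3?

116

r4=6
r0=0
r3=100
r4=M[100]=4
r4=4-14=-10
r3=100+4=104
r0=0+3=3
CMP r0, #12  (cmp 3,12)
BNE L0: taken
r4=M[104]=10
r4=10-14=-4
r3=104+4=108
r0=3+3=6
CMP r0, #12  (cmp 6,12)
BNE L0: taken
r4=M[108]=3
r4=3-14=-11
r3=108+4=112
r0=6+3=9
CMP r0, #12  (cmp 9,12)
BNE L0: taken
r4=M[112]=17
r4=17-14=3
r3=112+4=116
r0=9+3=12
CMP r0, #12  (cmp 12,12)
BNE L0: not taken
STR r4, [112] → M[112]=3
halt.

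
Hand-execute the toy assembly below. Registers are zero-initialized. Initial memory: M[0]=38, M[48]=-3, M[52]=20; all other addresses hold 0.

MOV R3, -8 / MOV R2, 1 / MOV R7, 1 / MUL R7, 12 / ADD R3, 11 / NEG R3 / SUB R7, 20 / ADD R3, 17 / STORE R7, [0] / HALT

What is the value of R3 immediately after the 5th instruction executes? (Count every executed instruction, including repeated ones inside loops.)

R3=-8
R2=1
R7=1
R7=1*12=12
R3=(-8)+11=3
After step 5: R3 = 3.

3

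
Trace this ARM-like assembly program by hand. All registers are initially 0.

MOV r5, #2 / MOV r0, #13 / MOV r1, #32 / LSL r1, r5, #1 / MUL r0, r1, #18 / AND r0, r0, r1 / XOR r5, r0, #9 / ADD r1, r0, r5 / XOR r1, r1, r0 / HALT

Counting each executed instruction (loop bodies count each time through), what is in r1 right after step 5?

r5=2
r0=13
r1=32
r1=2<<1=4
r0=4*18=72
After step 5: r1 = 4.

4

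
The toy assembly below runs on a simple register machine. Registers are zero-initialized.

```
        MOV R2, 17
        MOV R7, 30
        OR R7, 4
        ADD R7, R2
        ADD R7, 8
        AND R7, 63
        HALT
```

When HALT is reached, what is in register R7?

R2=17
R7=30
R7=30|4=30
R7=30+17=47
R7=47+8=55
R7=55&63=55
halt.

55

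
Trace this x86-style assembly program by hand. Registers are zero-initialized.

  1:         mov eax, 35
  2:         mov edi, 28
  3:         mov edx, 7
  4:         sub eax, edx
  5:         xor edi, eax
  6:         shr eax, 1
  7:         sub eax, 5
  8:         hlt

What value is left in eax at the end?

9

after mov eax, 35: eax=35
after mov edi, 28: edi=28
after mov edx, 7: edx=7
after sub eax, edx: eax=35-7=28
after xor edi, eax: edi=28^28=0
after shr eax, 1: eax=28>>1=14
after sub eax, 5: eax=14-5=9
halt.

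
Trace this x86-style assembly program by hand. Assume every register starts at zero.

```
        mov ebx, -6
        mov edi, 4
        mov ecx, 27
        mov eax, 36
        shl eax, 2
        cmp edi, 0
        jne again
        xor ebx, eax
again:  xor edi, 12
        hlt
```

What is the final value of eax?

144

after mov ebx, -6: ebx=-6
after mov edi, 4: edi=4
after mov ecx, 27: ecx=27
after mov eax, 36: eax=36
after shl eax, 2: eax=36<<2=144
cmp edi, 0  (cmp 4,0)
jne again: taken
after xor edi, 12: edi=4^12=8
halt.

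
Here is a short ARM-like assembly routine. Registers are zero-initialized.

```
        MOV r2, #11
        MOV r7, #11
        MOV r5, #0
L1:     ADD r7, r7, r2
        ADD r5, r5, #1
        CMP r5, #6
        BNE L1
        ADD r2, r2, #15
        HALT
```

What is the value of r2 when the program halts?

26

MOV r2, #11 → r2=11
MOV r7, #11 → r7=11
MOV r5, #0 → r5=0
ADD r7, r7, r2 → r7=11+11=22
ADD r5, r5, #1 → r5=0+1=1
CMP r5, #6  (cmp 1,6)
BNE L1: taken
ADD r7, r7, r2 → r7=22+11=33
ADD r5, r5, #1 → r5=1+1=2
CMP r5, #6  (cmp 2,6)
BNE L1: taken
ADD r7, r7, r2 → r7=33+11=44
ADD r5, r5, #1 → r5=2+1=3
CMP r5, #6  (cmp 3,6)
BNE L1: taken
ADD r7, r7, r2 → r7=44+11=55
ADD r5, r5, #1 → r5=3+1=4
CMP r5, #6  (cmp 4,6)
BNE L1: taken
ADD r7, r7, r2 → r7=55+11=66
ADD r5, r5, #1 → r5=4+1=5
CMP r5, #6  (cmp 5,6)
BNE L1: taken
ADD r7, r7, r2 → r7=66+11=77
ADD r5, r5, #1 → r5=5+1=6
CMP r5, #6  (cmp 6,6)
BNE L1: not taken
ADD r2, r2, #15 → r2=11+15=26
halt.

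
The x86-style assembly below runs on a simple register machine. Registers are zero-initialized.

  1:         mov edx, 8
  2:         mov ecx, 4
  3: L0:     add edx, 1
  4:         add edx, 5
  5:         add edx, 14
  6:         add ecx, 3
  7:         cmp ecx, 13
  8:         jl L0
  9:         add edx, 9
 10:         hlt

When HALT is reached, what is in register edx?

77

edx=8
ecx=4
edx=8+1=9
edx=9+5=14
edx=14+14=28
ecx=4+3=7
cmp ecx, 13  (cmp 7,13)
jl L0: taken
edx=28+1=29
edx=29+5=34
edx=34+14=48
ecx=7+3=10
cmp ecx, 13  (cmp 10,13)
jl L0: taken
edx=48+1=49
edx=49+5=54
edx=54+14=68
ecx=10+3=13
cmp ecx, 13  (cmp 13,13)
jl L0: not taken
edx=68+9=77
halt.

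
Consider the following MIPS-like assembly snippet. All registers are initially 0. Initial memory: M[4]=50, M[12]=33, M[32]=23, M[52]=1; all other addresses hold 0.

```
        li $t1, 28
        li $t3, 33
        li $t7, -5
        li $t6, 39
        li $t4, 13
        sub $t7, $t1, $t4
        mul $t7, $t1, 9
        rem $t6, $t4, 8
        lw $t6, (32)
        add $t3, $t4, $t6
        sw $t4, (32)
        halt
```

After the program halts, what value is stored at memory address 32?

13

after li $t1, 28: $t1=28
after li $t3, 33: $t3=33
after li $t7, -5: $t7=-5
after li $t6, 39: $t6=39
after li $t4, 13: $t4=13
after sub $t7, $t1, $t4: $t7=28-13=15
after mul $t7, $t1, 9: $t7=28*9=252
after rem $t6, $t4, 8: $t6=13%8=5
after lw $t6, (32): $t6=M[32]=23
after add $t3, $t4, $t6: $t3=13+23=36
sw $t4, (32) → M[32]=13
halt.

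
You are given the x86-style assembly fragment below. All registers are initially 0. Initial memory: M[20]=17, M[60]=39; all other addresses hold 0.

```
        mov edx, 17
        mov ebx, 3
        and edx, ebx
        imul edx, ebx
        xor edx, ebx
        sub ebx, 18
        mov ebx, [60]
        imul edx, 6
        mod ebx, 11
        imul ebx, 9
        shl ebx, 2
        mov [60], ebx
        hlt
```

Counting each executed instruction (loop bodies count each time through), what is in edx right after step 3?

mov edx, 17 → edx=17
mov ebx, 3 → ebx=3
and edx, ebx → edx=17&3=1
After step 3: edx = 1.

1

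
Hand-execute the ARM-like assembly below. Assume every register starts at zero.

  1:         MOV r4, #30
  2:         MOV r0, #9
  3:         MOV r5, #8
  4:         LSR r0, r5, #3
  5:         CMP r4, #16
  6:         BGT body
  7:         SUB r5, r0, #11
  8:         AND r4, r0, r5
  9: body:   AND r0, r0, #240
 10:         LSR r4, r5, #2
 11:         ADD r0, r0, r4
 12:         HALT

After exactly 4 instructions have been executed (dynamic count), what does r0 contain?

after MOV r4, #30: r4=30
after MOV r0, #9: r0=9
after MOV r5, #8: r5=8
after LSR r0, r5, #3: r0=8>>3=1
After step 4: r0 = 1.

1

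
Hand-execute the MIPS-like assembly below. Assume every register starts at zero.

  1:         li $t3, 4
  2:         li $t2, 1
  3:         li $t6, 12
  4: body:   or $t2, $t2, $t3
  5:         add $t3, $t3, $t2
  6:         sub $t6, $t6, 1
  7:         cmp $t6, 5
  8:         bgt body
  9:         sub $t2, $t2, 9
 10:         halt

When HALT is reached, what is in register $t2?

502

li $t3, 4 → $t3=4
li $t2, 1 → $t2=1
li $t6, 12 → $t6=12
or $t2, $t2, $t3 → $t2=1|4=5
add $t3, $t3, $t2 → $t3=4+5=9
sub $t6, $t6, 1 → $t6=12-1=11
cmp $t6, 5  (cmp 11,5)
bgt body: taken
or $t2, $t2, $t3 → $t2=5|9=13
add $t3, $t3, $t2 → $t3=9+13=22
sub $t6, $t6, 1 → $t6=11-1=10
cmp $t6, 5  (cmp 10,5)
bgt body: taken
or $t2, $t2, $t3 → $t2=13|22=31
add $t3, $t3, $t2 → $t3=22+31=53
sub $t6, $t6, 1 → $t6=10-1=9
cmp $t6, 5  (cmp 9,5)
bgt body: taken
or $t2, $t2, $t3 → $t2=31|53=63
add $t3, $t3, $t2 → $t3=53+63=116
sub $t6, $t6, 1 → $t6=9-1=8
cmp $t6, 5  (cmp 8,5)
bgt body: taken
or $t2, $t2, $t3 → $t2=63|116=127
add $t3, $t3, $t2 → $t3=116+127=243
sub $t6, $t6, 1 → $t6=8-1=7
cmp $t6, 5  (cmp 7,5)
bgt body: taken
or $t2, $t2, $t3 → $t2=127|243=255
add $t3, $t3, $t2 → $t3=243+255=498
sub $t6, $t6, 1 → $t6=7-1=6
cmp $t6, 5  (cmp 6,5)
bgt body: taken
or $t2, $t2, $t3 → $t2=255|498=511
add $t3, $t3, $t2 → $t3=498+511=1009
sub $t6, $t6, 1 → $t6=6-1=5
cmp $t6, 5  (cmp 5,5)
bgt body: not taken
sub $t2, $t2, 9 → $t2=511-9=502
halt.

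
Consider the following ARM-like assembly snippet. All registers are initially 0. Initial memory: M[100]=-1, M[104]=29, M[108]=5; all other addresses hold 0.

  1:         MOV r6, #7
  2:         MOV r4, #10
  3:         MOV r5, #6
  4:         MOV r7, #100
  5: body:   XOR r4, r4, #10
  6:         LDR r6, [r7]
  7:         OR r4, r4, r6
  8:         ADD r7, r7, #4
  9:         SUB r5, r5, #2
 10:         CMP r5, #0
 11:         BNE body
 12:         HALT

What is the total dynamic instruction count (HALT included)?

26

r6=7
r4=10
r5=6
r7=100
r4=10^10=0
r6=M[100]=-1
r4=0|(-1)=-1
r7=100+4=104
r5=6-2=4
CMP r5, #0  (cmp 4,0)
BNE body: taken
r4=(-1)^10=-11
r6=M[104]=29
r4=(-11)|29=-3
r7=104+4=108
r5=4-2=2
CMP r5, #0  (cmp 2,0)
BNE body: taken
r4=(-3)^10=-9
r6=M[108]=5
r4=(-9)|5=-9
r7=108+4=112
r5=2-2=0
CMP r5, #0  (cmp 0,0)
BNE body: not taken
halt.
Total executed instructions: 26.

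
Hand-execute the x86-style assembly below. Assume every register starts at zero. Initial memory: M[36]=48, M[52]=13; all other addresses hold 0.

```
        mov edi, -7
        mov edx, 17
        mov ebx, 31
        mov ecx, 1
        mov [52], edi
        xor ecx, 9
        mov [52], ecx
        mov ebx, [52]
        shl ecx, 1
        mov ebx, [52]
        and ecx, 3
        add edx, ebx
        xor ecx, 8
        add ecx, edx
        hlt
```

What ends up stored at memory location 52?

8

mov edi, -7 → edi=-7
mov edx, 17 → edx=17
mov ebx, 31 → ebx=31
mov ecx, 1 → ecx=1
mov [52], edi → M[52]=-7
xor ecx, 9 → ecx=1^9=8
mov [52], ecx → M[52]=8
mov ebx, [52] → ebx=M[52]=8
shl ecx, 1 → ecx=8<<1=16
mov ebx, [52] → ebx=M[52]=8
and ecx, 3 → ecx=16&3=0
add edx, ebx → edx=17+8=25
xor ecx, 8 → ecx=0^8=8
add ecx, edx → ecx=8+25=33
halt.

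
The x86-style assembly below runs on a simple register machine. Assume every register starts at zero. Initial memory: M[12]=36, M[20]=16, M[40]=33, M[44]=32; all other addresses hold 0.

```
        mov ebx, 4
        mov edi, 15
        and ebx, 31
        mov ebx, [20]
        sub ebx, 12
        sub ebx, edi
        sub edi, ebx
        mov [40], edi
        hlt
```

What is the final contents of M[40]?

26

ebx=4
edi=15
ebx=4&31=4
ebx=M[20]=16
ebx=16-12=4
ebx=4-15=-11
edi=15-(-11)=26
mov [40], edi → M[40]=26
halt.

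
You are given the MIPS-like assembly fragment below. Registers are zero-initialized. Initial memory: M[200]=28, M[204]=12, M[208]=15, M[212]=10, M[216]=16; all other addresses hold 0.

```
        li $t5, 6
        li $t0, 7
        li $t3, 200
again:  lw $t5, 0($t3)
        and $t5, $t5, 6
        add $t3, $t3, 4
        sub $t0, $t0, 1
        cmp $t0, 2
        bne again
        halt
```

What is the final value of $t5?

0

$t5=6
$t0=7
$t3=200
$t5=M[200]=28
$t5=28&6=4
$t3=200+4=204
$t0=7-1=6
cmp $t0, 2  (cmp 6,2)
bne again: taken
$t5=M[204]=12
$t5=12&6=4
$t3=204+4=208
$t0=6-1=5
cmp $t0, 2  (cmp 5,2)
bne again: taken
$t5=M[208]=15
$t5=15&6=6
$t3=208+4=212
$t0=5-1=4
cmp $t0, 2  (cmp 4,2)
bne again: taken
$t5=M[212]=10
$t5=10&6=2
$t3=212+4=216
$t0=4-1=3
cmp $t0, 2  (cmp 3,2)
bne again: taken
$t5=M[216]=16
$t5=16&6=0
$t3=216+4=220
$t0=3-1=2
cmp $t0, 2  (cmp 2,2)
bne again: not taken
halt.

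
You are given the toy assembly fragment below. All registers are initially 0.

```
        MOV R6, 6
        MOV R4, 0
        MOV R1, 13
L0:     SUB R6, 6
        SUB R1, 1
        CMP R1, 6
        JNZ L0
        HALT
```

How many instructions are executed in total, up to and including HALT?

32

after MOV R6, 6: R6=6
after MOV R4, 0: R4=0
after MOV R1, 13: R1=13
after SUB R6, 6: R6=6-6=0
after SUB R1, 1: R1=13-1=12
CMP R1, 6  (cmp 12,6)
JNZ L0: taken
after SUB R6, 6: R6=0-6=-6
after SUB R1, 1: R1=12-1=11
CMP R1, 6  (cmp 11,6)
JNZ L0: taken
after SUB R6, 6: R6=(-6)-6=-12
after SUB R1, 1: R1=11-1=10
CMP R1, 6  (cmp 10,6)
JNZ L0: taken
after SUB R6, 6: R6=(-12)-6=-18
after SUB R1, 1: R1=10-1=9
CMP R1, 6  (cmp 9,6)
JNZ L0: taken
after SUB R6, 6: R6=(-18)-6=-24
after SUB R1, 1: R1=9-1=8
CMP R1, 6  (cmp 8,6)
JNZ L0: taken
after SUB R6, 6: R6=(-24)-6=-30
after SUB R1, 1: R1=8-1=7
CMP R1, 6  (cmp 7,6)
JNZ L0: taken
after SUB R6, 6: R6=(-30)-6=-36
after SUB R1, 1: R1=7-1=6
CMP R1, 6  (cmp 6,6)
JNZ L0: not taken
halt.
Total executed instructions: 32.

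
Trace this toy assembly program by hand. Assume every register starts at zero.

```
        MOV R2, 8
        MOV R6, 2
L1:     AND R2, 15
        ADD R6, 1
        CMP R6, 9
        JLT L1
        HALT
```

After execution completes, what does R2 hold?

8

R2=8
R6=2
R2=8&15=8
R6=2+1=3
CMP R6, 9  (cmp 3,9)
JLT L1: taken
R2=8&15=8
R6=3+1=4
CMP R6, 9  (cmp 4,9)
JLT L1: taken
R2=8&15=8
R6=4+1=5
CMP R6, 9  (cmp 5,9)
JLT L1: taken
R2=8&15=8
R6=5+1=6
CMP R6, 9  (cmp 6,9)
JLT L1: taken
R2=8&15=8
R6=6+1=7
CMP R6, 9  (cmp 7,9)
JLT L1: taken
R2=8&15=8
R6=7+1=8
CMP R6, 9  (cmp 8,9)
JLT L1: taken
R2=8&15=8
R6=8+1=9
CMP R6, 9  (cmp 9,9)
JLT L1: not taken
halt.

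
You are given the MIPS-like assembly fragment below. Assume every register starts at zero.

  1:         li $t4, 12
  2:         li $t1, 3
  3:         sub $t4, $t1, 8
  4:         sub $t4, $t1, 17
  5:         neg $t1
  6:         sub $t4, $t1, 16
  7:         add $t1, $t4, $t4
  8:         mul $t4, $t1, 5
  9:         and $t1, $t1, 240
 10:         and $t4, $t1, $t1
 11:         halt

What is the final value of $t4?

208

$t4=12
$t1=3
$t4=3-8=-5
$t4=3-17=-14
$t1=-(3)=-3
$t4=(-3)-16=-19
$t1=(-19)+(-19)=-38
$t4=(-38)*5=-190
$t1=(-38)&240=208
$t4=208&208=208
halt.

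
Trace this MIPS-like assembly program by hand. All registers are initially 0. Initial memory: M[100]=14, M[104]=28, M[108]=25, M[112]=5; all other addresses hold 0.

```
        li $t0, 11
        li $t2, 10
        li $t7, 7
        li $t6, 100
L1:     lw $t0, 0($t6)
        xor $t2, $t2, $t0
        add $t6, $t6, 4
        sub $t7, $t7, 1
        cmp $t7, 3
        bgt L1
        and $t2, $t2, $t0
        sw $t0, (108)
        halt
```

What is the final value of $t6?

after li $t0, 11: $t0=11
after li $t2, 10: $t2=10
after li $t7, 7: $t7=7
after li $t6, 100: $t6=100
after lw $t0, 0($t6): $t0=M[100]=14
after xor $t2, $t2, $t0: $t2=10^14=4
after add $t6, $t6, 4: $t6=100+4=104
after sub $t7, $t7, 1: $t7=7-1=6
cmp $t7, 3  (cmp 6,3)
bgt L1: taken
after lw $t0, 0($t6): $t0=M[104]=28
after xor $t2, $t2, $t0: $t2=4^28=24
after add $t6, $t6, 4: $t6=104+4=108
after sub $t7, $t7, 1: $t7=6-1=5
cmp $t7, 3  (cmp 5,3)
bgt L1: taken
after lw $t0, 0($t6): $t0=M[108]=25
after xor $t2, $t2, $t0: $t2=24^25=1
after add $t6, $t6, 4: $t6=108+4=112
after sub $t7, $t7, 1: $t7=5-1=4
cmp $t7, 3  (cmp 4,3)
bgt L1: taken
after lw $t0, 0($t6): $t0=M[112]=5
after xor $t2, $t2, $t0: $t2=1^5=4
after add $t6, $t6, 4: $t6=112+4=116
after sub $t7, $t7, 1: $t7=4-1=3
cmp $t7, 3  (cmp 3,3)
bgt L1: not taken
after and $t2, $t2, $t0: $t2=4&5=4
sw $t0, (108) → M[108]=5
halt.

116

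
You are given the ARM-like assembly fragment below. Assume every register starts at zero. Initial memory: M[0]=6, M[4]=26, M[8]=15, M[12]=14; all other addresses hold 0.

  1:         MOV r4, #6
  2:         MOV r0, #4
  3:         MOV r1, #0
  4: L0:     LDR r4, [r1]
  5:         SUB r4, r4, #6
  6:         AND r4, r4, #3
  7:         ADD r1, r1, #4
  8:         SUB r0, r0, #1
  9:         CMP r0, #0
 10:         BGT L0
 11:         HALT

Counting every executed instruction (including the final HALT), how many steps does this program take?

32

r4=6
r0=4
r1=0
r4=M[0]=6
r4=6-6=0
r4=0&3=0
r1=0+4=4
r0=4-1=3
CMP r0, #0  (cmp 3,0)
BGT L0: taken
r4=M[4]=26
r4=26-6=20
r4=20&3=0
r1=4+4=8
r0=3-1=2
CMP r0, #0  (cmp 2,0)
BGT L0: taken
r4=M[8]=15
r4=15-6=9
r4=9&3=1
r1=8+4=12
r0=2-1=1
CMP r0, #0  (cmp 1,0)
BGT L0: taken
r4=M[12]=14
r4=14-6=8
r4=8&3=0
r1=12+4=16
r0=1-1=0
CMP r0, #0  (cmp 0,0)
BGT L0: not taken
halt.
Total executed instructions: 32.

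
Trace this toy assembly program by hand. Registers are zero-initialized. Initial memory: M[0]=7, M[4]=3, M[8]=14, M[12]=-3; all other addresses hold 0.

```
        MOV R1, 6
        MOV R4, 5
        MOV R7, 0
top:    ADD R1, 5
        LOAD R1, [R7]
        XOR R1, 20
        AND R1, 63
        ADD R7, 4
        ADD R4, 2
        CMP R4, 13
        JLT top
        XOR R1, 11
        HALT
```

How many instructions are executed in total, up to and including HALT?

37

R1=6
R4=5
R7=0
R1=6+5=11
R1=M[0]=7
R1=7^20=19
R1=19&63=19
R7=0+4=4
R4=5+2=7
CMP R4, 13  (cmp 7,13)
JLT top: taken
R1=19+5=24
R1=M[4]=3
R1=3^20=23
R1=23&63=23
R7=4+4=8
R4=7+2=9
CMP R4, 13  (cmp 9,13)
JLT top: taken
R1=23+5=28
R1=M[8]=14
R1=14^20=26
R1=26&63=26
R7=8+4=12
R4=9+2=11
CMP R4, 13  (cmp 11,13)
JLT top: taken
R1=26+5=31
R1=M[12]=-3
R1=(-3)^20=-23
R1=(-23)&63=41
R7=12+4=16
R4=11+2=13
CMP R4, 13  (cmp 13,13)
JLT top: not taken
R1=41^11=34
halt.
Total executed instructions: 37.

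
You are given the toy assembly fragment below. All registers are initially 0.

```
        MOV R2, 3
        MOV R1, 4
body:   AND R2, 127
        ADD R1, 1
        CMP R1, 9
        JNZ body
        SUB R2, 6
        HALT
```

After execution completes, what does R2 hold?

-3

after MOV R2, 3: R2=3
after MOV R1, 4: R1=4
after AND R2, 127: R2=3&127=3
after ADD R1, 1: R1=4+1=5
CMP R1, 9  (cmp 5,9)
JNZ body: taken
after AND R2, 127: R2=3&127=3
after ADD R1, 1: R1=5+1=6
CMP R1, 9  (cmp 6,9)
JNZ body: taken
after AND R2, 127: R2=3&127=3
after ADD R1, 1: R1=6+1=7
CMP R1, 9  (cmp 7,9)
JNZ body: taken
after AND R2, 127: R2=3&127=3
after ADD R1, 1: R1=7+1=8
CMP R1, 9  (cmp 8,9)
JNZ body: taken
after AND R2, 127: R2=3&127=3
after ADD R1, 1: R1=8+1=9
CMP R1, 9  (cmp 9,9)
JNZ body: not taken
after SUB R2, 6: R2=3-6=-3
halt.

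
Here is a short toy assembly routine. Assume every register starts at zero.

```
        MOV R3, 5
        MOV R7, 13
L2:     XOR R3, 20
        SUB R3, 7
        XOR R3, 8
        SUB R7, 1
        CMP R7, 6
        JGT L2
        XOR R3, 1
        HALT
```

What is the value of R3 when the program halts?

R3=5
R7=13
R3=5^20=17
R3=17-7=10
R3=10^8=2
R7=13-1=12
CMP R7, 6  (cmp 12,6)
JGT L2: taken
R3=2^20=22
R3=22-7=15
R3=15^8=7
R7=12-1=11
CMP R7, 6  (cmp 11,6)
JGT L2: taken
R3=7^20=19
R3=19-7=12
R3=12^8=4
R7=11-1=10
CMP R7, 6  (cmp 10,6)
JGT L2: taken
R3=4^20=16
R3=16-7=9
R3=9^8=1
R7=10-1=9
CMP R7, 6  (cmp 9,6)
JGT L2: taken
R3=1^20=21
R3=21-7=14
R3=14^8=6
R7=9-1=8
CMP R7, 6  (cmp 8,6)
JGT L2: taken
R3=6^20=18
R3=18-7=11
R3=11^8=3
R7=8-1=7
CMP R7, 6  (cmp 7,6)
JGT L2: taken
R3=3^20=23
R3=23-7=16
R3=16^8=24
R7=7-1=6
CMP R7, 6  (cmp 6,6)
JGT L2: not taken
R3=24^1=25
halt.

25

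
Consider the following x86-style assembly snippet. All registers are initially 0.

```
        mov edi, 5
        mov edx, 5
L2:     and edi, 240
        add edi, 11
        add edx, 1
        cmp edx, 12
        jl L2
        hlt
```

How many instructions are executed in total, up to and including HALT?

after mov edi, 5: edi=5
after mov edx, 5: edx=5
after and edi, 240: edi=5&240=0
after add edi, 11: edi=0+11=11
after add edx, 1: edx=5+1=6
cmp edx, 12  (cmp 6,12)
jl L2: taken
after and edi, 240: edi=11&240=0
after add edi, 11: edi=0+11=11
after add edx, 1: edx=6+1=7
cmp edx, 12  (cmp 7,12)
jl L2: taken
after and edi, 240: edi=11&240=0
after add edi, 11: edi=0+11=11
after add edx, 1: edx=7+1=8
cmp edx, 12  (cmp 8,12)
jl L2: taken
after and edi, 240: edi=11&240=0
after add edi, 11: edi=0+11=11
after add edx, 1: edx=8+1=9
cmp edx, 12  (cmp 9,12)
jl L2: taken
after and edi, 240: edi=11&240=0
after add edi, 11: edi=0+11=11
after add edx, 1: edx=9+1=10
cmp edx, 12  (cmp 10,12)
jl L2: taken
after and edi, 240: edi=11&240=0
after add edi, 11: edi=0+11=11
after add edx, 1: edx=10+1=11
cmp edx, 12  (cmp 11,12)
jl L2: taken
after and edi, 240: edi=11&240=0
after add edi, 11: edi=0+11=11
after add edx, 1: edx=11+1=12
cmp edx, 12  (cmp 12,12)
jl L2: not taken
halt.
Total executed instructions: 38.

38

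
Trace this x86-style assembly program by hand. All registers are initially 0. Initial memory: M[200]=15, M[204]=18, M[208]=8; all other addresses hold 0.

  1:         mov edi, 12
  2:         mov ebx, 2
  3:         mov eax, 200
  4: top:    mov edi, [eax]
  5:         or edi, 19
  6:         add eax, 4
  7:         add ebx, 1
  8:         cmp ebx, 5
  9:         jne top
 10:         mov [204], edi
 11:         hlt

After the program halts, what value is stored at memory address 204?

edi=12
ebx=2
eax=200
edi=M[200]=15
edi=15|19=31
eax=200+4=204
ebx=2+1=3
cmp ebx, 5  (cmp 3,5)
jne top: taken
edi=M[204]=18
edi=18|19=19
eax=204+4=208
ebx=3+1=4
cmp ebx, 5  (cmp 4,5)
jne top: taken
edi=M[208]=8
edi=8|19=27
eax=208+4=212
ebx=4+1=5
cmp ebx, 5  (cmp 5,5)
jne top: not taken
mov [204], edi → M[204]=27
halt.

27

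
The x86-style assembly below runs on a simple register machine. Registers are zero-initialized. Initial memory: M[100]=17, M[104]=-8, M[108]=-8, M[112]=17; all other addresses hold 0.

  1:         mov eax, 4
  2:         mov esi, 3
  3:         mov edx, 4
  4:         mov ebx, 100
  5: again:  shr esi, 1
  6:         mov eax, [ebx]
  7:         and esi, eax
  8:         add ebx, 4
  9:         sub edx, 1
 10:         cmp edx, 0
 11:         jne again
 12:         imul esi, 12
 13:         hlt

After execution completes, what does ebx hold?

116

mov eax, 4 → eax=4
mov esi, 3 → esi=3
mov edx, 4 → edx=4
mov ebx, 100 → ebx=100
shr esi, 1 → esi=3>>1=1
mov eax, [ebx] → eax=M[100]=17
and esi, eax → esi=1&17=1
add ebx, 4 → ebx=100+4=104
sub edx, 1 → edx=4-1=3
cmp edx, 0  (cmp 3,0)
jne again: taken
shr esi, 1 → esi=1>>1=0
mov eax, [ebx] → eax=M[104]=-8
and esi, eax → esi=0&(-8)=0
add ebx, 4 → ebx=104+4=108
sub edx, 1 → edx=3-1=2
cmp edx, 0  (cmp 2,0)
jne again: taken
shr esi, 1 → esi=0>>1=0
mov eax, [ebx] → eax=M[108]=-8
and esi, eax → esi=0&(-8)=0
add ebx, 4 → ebx=108+4=112
sub edx, 1 → edx=2-1=1
cmp edx, 0  (cmp 1,0)
jne again: taken
shr esi, 1 → esi=0>>1=0
mov eax, [ebx] → eax=M[112]=17
and esi, eax → esi=0&17=0
add ebx, 4 → ebx=112+4=116
sub edx, 1 → edx=1-1=0
cmp edx, 0  (cmp 0,0)
jne again: not taken
imul esi, 12 → esi=0*12=0
halt.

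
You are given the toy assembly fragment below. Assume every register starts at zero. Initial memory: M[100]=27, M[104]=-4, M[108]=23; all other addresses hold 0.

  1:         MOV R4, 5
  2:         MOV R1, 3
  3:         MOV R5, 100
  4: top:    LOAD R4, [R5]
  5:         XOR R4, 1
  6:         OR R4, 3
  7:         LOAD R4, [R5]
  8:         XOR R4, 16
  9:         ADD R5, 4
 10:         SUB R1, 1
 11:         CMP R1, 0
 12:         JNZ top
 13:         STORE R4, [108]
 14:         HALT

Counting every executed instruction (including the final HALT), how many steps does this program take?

32

after MOV R4, 5: R4=5
after MOV R1, 3: R1=3
after MOV R5, 100: R5=100
after LOAD R4, [R5]: R4=M[100]=27
after XOR R4, 1: R4=27^1=26
after OR R4, 3: R4=26|3=27
after LOAD R4, [R5]: R4=M[100]=27
after XOR R4, 16: R4=27^16=11
after ADD R5, 4: R5=100+4=104
after SUB R1, 1: R1=3-1=2
CMP R1, 0  (cmp 2,0)
JNZ top: taken
after LOAD R4, [R5]: R4=M[104]=-4
after XOR R4, 1: R4=(-4)^1=-3
after OR R4, 3: R4=(-3)|3=-1
after LOAD R4, [R5]: R4=M[104]=-4
after XOR R4, 16: R4=(-4)^16=-20
after ADD R5, 4: R5=104+4=108
after SUB R1, 1: R1=2-1=1
CMP R1, 0  (cmp 1,0)
JNZ top: taken
after LOAD R4, [R5]: R4=M[108]=23
after XOR R4, 1: R4=23^1=22
after OR R4, 3: R4=22|3=23
after LOAD R4, [R5]: R4=M[108]=23
after XOR R4, 16: R4=23^16=7
after ADD R5, 4: R5=108+4=112
after SUB R1, 1: R1=1-1=0
CMP R1, 0  (cmp 0,0)
JNZ top: not taken
STORE R4, [108] → M[108]=7
halt.
Total executed instructions: 32.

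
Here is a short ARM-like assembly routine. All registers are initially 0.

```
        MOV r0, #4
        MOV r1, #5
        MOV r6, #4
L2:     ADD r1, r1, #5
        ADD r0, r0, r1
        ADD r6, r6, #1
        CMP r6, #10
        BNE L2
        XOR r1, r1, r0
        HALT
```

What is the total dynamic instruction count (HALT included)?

after MOV r0, #4: r0=4
after MOV r1, #5: r1=5
after MOV r6, #4: r6=4
after ADD r1, r1, #5: r1=5+5=10
after ADD r0, r0, r1: r0=4+10=14
after ADD r6, r6, #1: r6=4+1=5
CMP r6, #10  (cmp 5,10)
BNE L2: taken
after ADD r1, r1, #5: r1=10+5=15
after ADD r0, r0, r1: r0=14+15=29
after ADD r6, r6, #1: r6=5+1=6
CMP r6, #10  (cmp 6,10)
BNE L2: taken
after ADD r1, r1, #5: r1=15+5=20
after ADD r0, r0, r1: r0=29+20=49
after ADD r6, r6, #1: r6=6+1=7
CMP r6, #10  (cmp 7,10)
BNE L2: taken
after ADD r1, r1, #5: r1=20+5=25
after ADD r0, r0, r1: r0=49+25=74
after ADD r6, r6, #1: r6=7+1=8
CMP r6, #10  (cmp 8,10)
BNE L2: taken
after ADD r1, r1, #5: r1=25+5=30
after ADD r0, r0, r1: r0=74+30=104
after ADD r6, r6, #1: r6=8+1=9
CMP r6, #10  (cmp 9,10)
BNE L2: taken
after ADD r1, r1, #5: r1=30+5=35
after ADD r0, r0, r1: r0=104+35=139
after ADD r6, r6, #1: r6=9+1=10
CMP r6, #10  (cmp 10,10)
BNE L2: not taken
after XOR r1, r1, r0: r1=35^139=168
halt.
Total executed instructions: 35.

35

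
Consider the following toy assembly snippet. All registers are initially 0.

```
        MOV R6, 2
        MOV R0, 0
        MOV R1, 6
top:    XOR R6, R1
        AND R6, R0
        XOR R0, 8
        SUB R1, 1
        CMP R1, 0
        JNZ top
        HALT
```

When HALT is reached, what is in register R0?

0

MOV R6, 2 → R6=2
MOV R0, 0 → R0=0
MOV R1, 6 → R1=6
XOR R6, R1 → R6=2^6=4
AND R6, R0 → R6=4&0=0
XOR R0, 8 → R0=0^8=8
SUB R1, 1 → R1=6-1=5
CMP R1, 0  (cmp 5,0)
JNZ top: taken
XOR R6, R1 → R6=0^5=5
AND R6, R0 → R6=5&8=0
XOR R0, 8 → R0=8^8=0
SUB R1, 1 → R1=5-1=4
CMP R1, 0  (cmp 4,0)
JNZ top: taken
XOR R6, R1 → R6=0^4=4
AND R6, R0 → R6=4&0=0
XOR R0, 8 → R0=0^8=8
SUB R1, 1 → R1=4-1=3
CMP R1, 0  (cmp 3,0)
JNZ top: taken
XOR R6, R1 → R6=0^3=3
AND R6, R0 → R6=3&8=0
XOR R0, 8 → R0=8^8=0
SUB R1, 1 → R1=3-1=2
CMP R1, 0  (cmp 2,0)
JNZ top: taken
XOR R6, R1 → R6=0^2=2
AND R6, R0 → R6=2&0=0
XOR R0, 8 → R0=0^8=8
SUB R1, 1 → R1=2-1=1
CMP R1, 0  (cmp 1,0)
JNZ top: taken
XOR R6, R1 → R6=0^1=1
AND R6, R0 → R6=1&8=0
XOR R0, 8 → R0=8^8=0
SUB R1, 1 → R1=1-1=0
CMP R1, 0  (cmp 0,0)
JNZ top: not taken
halt.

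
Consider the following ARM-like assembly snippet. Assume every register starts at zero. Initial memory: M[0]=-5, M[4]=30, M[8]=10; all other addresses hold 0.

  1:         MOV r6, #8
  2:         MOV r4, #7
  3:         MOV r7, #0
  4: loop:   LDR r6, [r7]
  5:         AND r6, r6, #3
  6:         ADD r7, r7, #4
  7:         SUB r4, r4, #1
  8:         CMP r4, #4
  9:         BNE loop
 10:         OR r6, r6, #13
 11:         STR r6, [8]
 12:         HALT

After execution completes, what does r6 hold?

MOV r6, #8 → r6=8
MOV r4, #7 → r4=7
MOV r7, #0 → r7=0
LDR r6, [r7] → r6=M[0]=-5
AND r6, r6, #3 → r6=(-5)&3=3
ADD r7, r7, #4 → r7=0+4=4
SUB r4, r4, #1 → r4=7-1=6
CMP r4, #4  (cmp 6,4)
BNE loop: taken
LDR r6, [r7] → r6=M[4]=30
AND r6, r6, #3 → r6=30&3=2
ADD r7, r7, #4 → r7=4+4=8
SUB r4, r4, #1 → r4=6-1=5
CMP r4, #4  (cmp 5,4)
BNE loop: taken
LDR r6, [r7] → r6=M[8]=10
AND r6, r6, #3 → r6=10&3=2
ADD r7, r7, #4 → r7=8+4=12
SUB r4, r4, #1 → r4=5-1=4
CMP r4, #4  (cmp 4,4)
BNE loop: not taken
OR r6, r6, #13 → r6=2|13=15
STR r6, [8] → M[8]=15
halt.

15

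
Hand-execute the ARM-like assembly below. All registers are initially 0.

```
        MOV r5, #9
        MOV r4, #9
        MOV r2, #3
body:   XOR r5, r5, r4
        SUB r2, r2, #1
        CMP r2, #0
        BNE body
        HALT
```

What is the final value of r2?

r5=9
r4=9
r2=3
r5=9^9=0
r2=3-1=2
CMP r2, #0  (cmp 2,0)
BNE body: taken
r5=0^9=9
r2=2-1=1
CMP r2, #0  (cmp 1,0)
BNE body: taken
r5=9^9=0
r2=1-1=0
CMP r2, #0  (cmp 0,0)
BNE body: not taken
halt.

0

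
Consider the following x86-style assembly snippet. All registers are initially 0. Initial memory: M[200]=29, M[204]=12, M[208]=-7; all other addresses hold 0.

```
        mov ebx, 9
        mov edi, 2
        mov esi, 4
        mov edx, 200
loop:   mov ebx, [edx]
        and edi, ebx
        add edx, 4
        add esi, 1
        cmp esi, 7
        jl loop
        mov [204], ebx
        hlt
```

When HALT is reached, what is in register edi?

mov ebx, 9 → ebx=9
mov edi, 2 → edi=2
mov esi, 4 → esi=4
mov edx, 200 → edx=200
mov ebx, [edx] → ebx=M[200]=29
and edi, ebx → edi=2&29=0
add edx, 4 → edx=200+4=204
add esi, 1 → esi=4+1=5
cmp esi, 7  (cmp 5,7)
jl loop: taken
mov ebx, [edx] → ebx=M[204]=12
and edi, ebx → edi=0&12=0
add edx, 4 → edx=204+4=208
add esi, 1 → esi=5+1=6
cmp esi, 7  (cmp 6,7)
jl loop: taken
mov ebx, [edx] → ebx=M[208]=-7
and edi, ebx → edi=0&(-7)=0
add edx, 4 → edx=208+4=212
add esi, 1 → esi=6+1=7
cmp esi, 7  (cmp 7,7)
jl loop: not taken
mov [204], ebx → M[204]=-7
halt.

0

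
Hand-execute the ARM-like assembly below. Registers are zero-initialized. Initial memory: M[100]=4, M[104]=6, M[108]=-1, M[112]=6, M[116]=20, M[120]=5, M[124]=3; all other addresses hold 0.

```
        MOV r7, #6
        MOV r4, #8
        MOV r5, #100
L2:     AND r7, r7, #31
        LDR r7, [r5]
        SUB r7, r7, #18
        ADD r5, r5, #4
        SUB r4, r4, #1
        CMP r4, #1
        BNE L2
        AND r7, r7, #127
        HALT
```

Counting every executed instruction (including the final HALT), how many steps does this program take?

r7=6
r4=8
r5=100
r7=6&31=6
r7=M[100]=4
r7=4-18=-14
r5=100+4=104
r4=8-1=7
CMP r4, #1  (cmp 7,1)
BNE L2: taken
r7=(-14)&31=18
r7=M[104]=6
r7=6-18=-12
r5=104+4=108
r4=7-1=6
CMP r4, #1  (cmp 6,1)
BNE L2: taken
r7=(-12)&31=20
r7=M[108]=-1
r7=(-1)-18=-19
r5=108+4=112
r4=6-1=5
CMP r4, #1  (cmp 5,1)
BNE L2: taken
r7=(-19)&31=13
r7=M[112]=6
r7=6-18=-12
r5=112+4=116
r4=5-1=4
CMP r4, #1  (cmp 4,1)
BNE L2: taken
r7=(-12)&31=20
r7=M[116]=20
r7=20-18=2
r5=116+4=120
r4=4-1=3
CMP r4, #1  (cmp 3,1)
BNE L2: taken
r7=2&31=2
r7=M[120]=5
r7=5-18=-13
r5=120+4=124
r4=3-1=2
CMP r4, #1  (cmp 2,1)
BNE L2: taken
r7=(-13)&31=19
r7=M[124]=3
r7=3-18=-15
r5=124+4=128
r4=2-1=1
CMP r4, #1  (cmp 1,1)
BNE L2: not taken
r7=(-15)&127=113
halt.
Total executed instructions: 54.

54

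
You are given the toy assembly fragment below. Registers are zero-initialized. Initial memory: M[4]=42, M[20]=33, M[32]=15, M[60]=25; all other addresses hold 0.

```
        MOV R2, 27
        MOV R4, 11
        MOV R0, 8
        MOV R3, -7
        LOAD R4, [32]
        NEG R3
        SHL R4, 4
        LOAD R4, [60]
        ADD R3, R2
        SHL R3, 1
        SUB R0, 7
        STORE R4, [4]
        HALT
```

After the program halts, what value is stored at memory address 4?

MOV R2, 27 → R2=27
MOV R4, 11 → R4=11
MOV R0, 8 → R0=8
MOV R3, -7 → R3=-7
LOAD R4, [32] → R4=M[32]=15
NEG R3 → R3=-(-7)=7
SHL R4, 4 → R4=15<<4=240
LOAD R4, [60] → R4=M[60]=25
ADD R3, R2 → R3=7+27=34
SHL R3, 1 → R3=34<<1=68
SUB R0, 7 → R0=8-7=1
STORE R4, [4] → M[4]=25
halt.

25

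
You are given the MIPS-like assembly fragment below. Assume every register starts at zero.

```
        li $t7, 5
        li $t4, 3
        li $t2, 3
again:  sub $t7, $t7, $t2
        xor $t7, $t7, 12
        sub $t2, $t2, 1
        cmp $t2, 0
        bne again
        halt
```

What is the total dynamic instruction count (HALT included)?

19

after li $t7, 5: $t7=5
after li $t4, 3: $t4=3
after li $t2, 3: $t2=3
after sub $t7, $t7, $t2: $t7=5-3=2
after xor $t7, $t7, 12: $t7=2^12=14
after sub $t2, $t2, 1: $t2=3-1=2
cmp $t2, 0  (cmp 2,0)
bne again: taken
after sub $t7, $t7, $t2: $t7=14-2=12
after xor $t7, $t7, 12: $t7=12^12=0
after sub $t2, $t2, 1: $t2=2-1=1
cmp $t2, 0  (cmp 1,0)
bne again: taken
after sub $t7, $t7, $t2: $t7=0-1=-1
after xor $t7, $t7, 12: $t7=(-1)^12=-13
after sub $t2, $t2, 1: $t2=1-1=0
cmp $t2, 0  (cmp 0,0)
bne again: not taken
halt.
Total executed instructions: 19.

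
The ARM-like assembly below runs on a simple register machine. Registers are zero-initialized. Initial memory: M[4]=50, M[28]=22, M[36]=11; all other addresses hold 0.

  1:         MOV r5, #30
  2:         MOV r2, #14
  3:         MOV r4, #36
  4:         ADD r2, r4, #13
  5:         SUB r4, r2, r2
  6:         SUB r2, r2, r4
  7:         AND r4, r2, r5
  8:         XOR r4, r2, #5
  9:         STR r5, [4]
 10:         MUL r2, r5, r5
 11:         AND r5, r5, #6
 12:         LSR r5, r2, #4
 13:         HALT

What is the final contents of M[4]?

30

MOV r5, #30 → r5=30
MOV r2, #14 → r2=14
MOV r4, #36 → r4=36
ADD r2, r4, #13 → r2=36+13=49
SUB r4, r2, r2 → r4=49-49=0
SUB r2, r2, r4 → r2=49-0=49
AND r4, r2, r5 → r4=49&30=16
XOR r4, r2, #5 → r4=49^5=52
STR r5, [4] → M[4]=30
MUL r2, r5, r5 → r2=30*30=900
AND r5, r5, #6 → r5=30&6=6
LSR r5, r2, #4 → r5=900>>4=56
halt.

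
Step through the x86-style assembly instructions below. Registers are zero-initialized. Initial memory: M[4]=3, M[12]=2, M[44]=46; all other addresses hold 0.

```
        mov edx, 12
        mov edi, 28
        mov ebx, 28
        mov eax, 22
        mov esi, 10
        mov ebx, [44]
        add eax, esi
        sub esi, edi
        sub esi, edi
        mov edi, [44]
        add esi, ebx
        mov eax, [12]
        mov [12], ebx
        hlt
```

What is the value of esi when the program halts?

0

mov edx, 12 → edx=12
mov edi, 28 → edi=28
mov ebx, 28 → ebx=28
mov eax, 22 → eax=22
mov esi, 10 → esi=10
mov ebx, [44] → ebx=M[44]=46
add eax, esi → eax=22+10=32
sub esi, edi → esi=10-28=-18
sub esi, edi → esi=(-18)-28=-46
mov edi, [44] → edi=M[44]=46
add esi, ebx → esi=(-46)+46=0
mov eax, [12] → eax=M[12]=2
mov [12], ebx → M[12]=46
halt.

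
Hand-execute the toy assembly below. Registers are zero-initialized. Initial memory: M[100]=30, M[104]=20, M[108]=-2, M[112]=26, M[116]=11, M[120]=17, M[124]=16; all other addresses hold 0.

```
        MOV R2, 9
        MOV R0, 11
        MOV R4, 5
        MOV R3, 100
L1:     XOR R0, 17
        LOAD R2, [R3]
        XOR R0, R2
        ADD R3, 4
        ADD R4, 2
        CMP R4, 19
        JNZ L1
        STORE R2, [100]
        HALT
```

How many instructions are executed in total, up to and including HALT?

55

R2=9
R0=11
R4=5
R3=100
R0=11^17=26
R2=M[100]=30
R0=26^30=4
R3=100+4=104
R4=5+2=7
CMP R4, 19  (cmp 7,19)
JNZ L1: taken
R0=4^17=21
R2=M[104]=20
R0=21^20=1
R3=104+4=108
R4=7+2=9
CMP R4, 19  (cmp 9,19)
JNZ L1: taken
R0=1^17=16
R2=M[108]=-2
R0=16^(-2)=-18
R3=108+4=112
R4=9+2=11
CMP R4, 19  (cmp 11,19)
JNZ L1: taken
R0=(-18)^17=-1
R2=M[112]=26
R0=(-1)^26=-27
R3=112+4=116
R4=11+2=13
CMP R4, 19  (cmp 13,19)
JNZ L1: taken
R0=(-27)^17=-12
R2=M[116]=11
R0=(-12)^11=-1
R3=116+4=120
R4=13+2=15
CMP R4, 19  (cmp 15,19)
JNZ L1: taken
R0=(-1)^17=-18
R2=M[120]=17
R0=(-18)^17=-1
R3=120+4=124
R4=15+2=17
CMP R4, 19  (cmp 17,19)
JNZ L1: taken
R0=(-1)^17=-18
R2=M[124]=16
R0=(-18)^16=-2
R3=124+4=128
R4=17+2=19
CMP R4, 19  (cmp 19,19)
JNZ L1: not taken
STORE R2, [100] → M[100]=16
halt.
Total executed instructions: 55.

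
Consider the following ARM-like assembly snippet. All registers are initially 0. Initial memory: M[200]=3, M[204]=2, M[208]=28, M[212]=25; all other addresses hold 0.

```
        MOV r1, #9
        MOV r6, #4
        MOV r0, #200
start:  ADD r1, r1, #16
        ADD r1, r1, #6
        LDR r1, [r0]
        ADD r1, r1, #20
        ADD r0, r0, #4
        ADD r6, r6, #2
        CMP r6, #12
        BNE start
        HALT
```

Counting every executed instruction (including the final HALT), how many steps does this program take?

36

MOV r1, #9 → r1=9
MOV r6, #4 → r6=4
MOV r0, #200 → r0=200
ADD r1, r1, #16 → r1=9+16=25
ADD r1, r1, #6 → r1=25+6=31
LDR r1, [r0] → r1=M[200]=3
ADD r1, r1, #20 → r1=3+20=23
ADD r0, r0, #4 → r0=200+4=204
ADD r6, r6, #2 → r6=4+2=6
CMP r6, #12  (cmp 6,12)
BNE start: taken
ADD r1, r1, #16 → r1=23+16=39
ADD r1, r1, #6 → r1=39+6=45
LDR r1, [r0] → r1=M[204]=2
ADD r1, r1, #20 → r1=2+20=22
ADD r0, r0, #4 → r0=204+4=208
ADD r6, r6, #2 → r6=6+2=8
CMP r6, #12  (cmp 8,12)
BNE start: taken
ADD r1, r1, #16 → r1=22+16=38
ADD r1, r1, #6 → r1=38+6=44
LDR r1, [r0] → r1=M[208]=28
ADD r1, r1, #20 → r1=28+20=48
ADD r0, r0, #4 → r0=208+4=212
ADD r6, r6, #2 → r6=8+2=10
CMP r6, #12  (cmp 10,12)
BNE start: taken
ADD r1, r1, #16 → r1=48+16=64
ADD r1, r1, #6 → r1=64+6=70
LDR r1, [r0] → r1=M[212]=25
ADD r1, r1, #20 → r1=25+20=45
ADD r0, r0, #4 → r0=212+4=216
ADD r6, r6, #2 → r6=10+2=12
CMP r6, #12  (cmp 12,12)
BNE start: not taken
halt.
Total executed instructions: 36.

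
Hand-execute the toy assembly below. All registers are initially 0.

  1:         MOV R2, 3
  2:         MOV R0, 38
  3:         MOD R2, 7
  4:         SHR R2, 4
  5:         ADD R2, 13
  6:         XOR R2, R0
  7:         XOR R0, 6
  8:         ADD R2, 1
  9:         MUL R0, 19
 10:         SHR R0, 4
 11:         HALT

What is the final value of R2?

after MOV R2, 3: R2=3
after MOV R0, 38: R0=38
after MOD R2, 7: R2=3%7=3
after SHR R2, 4: R2=3>>4=0
after ADD R2, 13: R2=0+13=13
after XOR R2, R0: R2=13^38=43
after XOR R0, 6: R0=38^6=32
after ADD R2, 1: R2=43+1=44
after MUL R0, 19: R0=32*19=608
after SHR R0, 4: R0=608>>4=38
halt.

44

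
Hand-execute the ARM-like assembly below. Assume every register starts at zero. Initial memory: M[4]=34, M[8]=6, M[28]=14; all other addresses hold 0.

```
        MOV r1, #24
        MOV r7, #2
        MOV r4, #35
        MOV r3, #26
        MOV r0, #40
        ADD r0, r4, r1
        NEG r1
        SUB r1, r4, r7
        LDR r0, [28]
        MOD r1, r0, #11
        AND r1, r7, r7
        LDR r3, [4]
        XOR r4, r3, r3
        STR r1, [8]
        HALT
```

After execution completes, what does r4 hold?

after MOV r1, #24: r1=24
after MOV r7, #2: r7=2
after MOV r4, #35: r4=35
after MOV r3, #26: r3=26
after MOV r0, #40: r0=40
after ADD r0, r4, r1: r0=35+24=59
after NEG r1: r1=-(24)=-24
after SUB r1, r4, r7: r1=35-2=33
after LDR r0, [28]: r0=M[28]=14
after MOD r1, r0, #11: r1=14%11=3
after AND r1, r7, r7: r1=2&2=2
after LDR r3, [4]: r3=M[4]=34
after XOR r4, r3, r3: r4=34^34=0
STR r1, [8] → M[8]=2
halt.

0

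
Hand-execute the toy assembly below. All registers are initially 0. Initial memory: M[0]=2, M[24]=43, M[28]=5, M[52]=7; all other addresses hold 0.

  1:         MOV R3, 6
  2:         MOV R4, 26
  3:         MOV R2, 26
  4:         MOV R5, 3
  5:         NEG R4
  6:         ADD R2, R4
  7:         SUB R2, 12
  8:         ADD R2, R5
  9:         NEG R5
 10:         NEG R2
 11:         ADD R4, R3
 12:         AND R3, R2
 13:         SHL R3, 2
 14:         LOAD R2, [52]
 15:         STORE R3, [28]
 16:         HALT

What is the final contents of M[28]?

R3=6
R4=26
R2=26
R5=3
R4=-(26)=-26
R2=26+(-26)=0
R2=0-12=-12
R2=(-12)+3=-9
R5=-(3)=-3
R2=-(-9)=9
R4=(-26)+6=-20
R3=6&9=0
R3=0<<2=0
R2=M[52]=7
STORE R3, [28] → M[28]=0
halt.

0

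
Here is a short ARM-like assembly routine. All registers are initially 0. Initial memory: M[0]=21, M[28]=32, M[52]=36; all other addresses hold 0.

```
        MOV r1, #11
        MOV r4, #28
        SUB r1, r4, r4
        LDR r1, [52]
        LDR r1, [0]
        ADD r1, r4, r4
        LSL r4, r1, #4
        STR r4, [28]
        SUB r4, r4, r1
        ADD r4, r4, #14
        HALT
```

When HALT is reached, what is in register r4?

MOV r1, #11 → r1=11
MOV r4, #28 → r4=28
SUB r1, r4, r4 → r1=28-28=0
LDR r1, [52] → r1=M[52]=36
LDR r1, [0] → r1=M[0]=21
ADD r1, r4, r4 → r1=28+28=56
LSL r4, r1, #4 → r4=56<<4=896
STR r4, [28] → M[28]=896
SUB r4, r4, r1 → r4=896-56=840
ADD r4, r4, #14 → r4=840+14=854
halt.

854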